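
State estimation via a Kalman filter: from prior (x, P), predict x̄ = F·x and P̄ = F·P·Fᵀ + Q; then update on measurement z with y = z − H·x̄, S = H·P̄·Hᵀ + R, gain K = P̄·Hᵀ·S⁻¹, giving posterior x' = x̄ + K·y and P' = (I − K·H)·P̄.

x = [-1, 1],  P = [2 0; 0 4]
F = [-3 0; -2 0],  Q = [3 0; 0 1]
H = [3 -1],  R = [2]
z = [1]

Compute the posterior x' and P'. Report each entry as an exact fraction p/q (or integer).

x' = [39/64, 47/64]
P' = [87/128 159/128; 159/128 423/128]

x̄ = F·x = [3, 2]
P̄ = F·P·Fᵀ + Q = [21 12; 12 9]
y = z − H·x̄ = [-6]
S = H·P̄·Hᵀ + R = [128]
K = P̄·Hᵀ·S⁻¹ = [51/128; 27/128]
x' = x̄ + K·y = [39/64, 47/64]
P' = (I − K·H)·P̄ = [87/128 159/128; 159/128 423/128]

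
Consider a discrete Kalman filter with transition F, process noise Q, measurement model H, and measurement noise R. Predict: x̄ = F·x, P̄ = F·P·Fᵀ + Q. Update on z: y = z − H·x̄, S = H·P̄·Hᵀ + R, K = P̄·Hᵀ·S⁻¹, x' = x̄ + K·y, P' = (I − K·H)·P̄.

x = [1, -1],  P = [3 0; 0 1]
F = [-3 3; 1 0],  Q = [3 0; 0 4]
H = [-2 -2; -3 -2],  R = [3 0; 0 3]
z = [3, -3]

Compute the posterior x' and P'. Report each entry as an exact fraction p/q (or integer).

x̄ = F·x = [-6, 1]
P̄ = F·P·Fᵀ + Q = [39 -9; -9 7]
y = z − H·x̄ = [-7, -19]
S = H·P̄·Hᵀ + R = [115 172; 172 274]
K = P̄·Hᵀ·S⁻¹ = [98/321 -355/642; -190/321 269/642]
x' = x̄ + K·y = [507/214, -603/214]
P' = (I − K·H)·P̄ = [551/214 -649/214; -649/214 839/214]

x' = [507/214, -603/214]
P' = [551/214 -649/214; -649/214 839/214]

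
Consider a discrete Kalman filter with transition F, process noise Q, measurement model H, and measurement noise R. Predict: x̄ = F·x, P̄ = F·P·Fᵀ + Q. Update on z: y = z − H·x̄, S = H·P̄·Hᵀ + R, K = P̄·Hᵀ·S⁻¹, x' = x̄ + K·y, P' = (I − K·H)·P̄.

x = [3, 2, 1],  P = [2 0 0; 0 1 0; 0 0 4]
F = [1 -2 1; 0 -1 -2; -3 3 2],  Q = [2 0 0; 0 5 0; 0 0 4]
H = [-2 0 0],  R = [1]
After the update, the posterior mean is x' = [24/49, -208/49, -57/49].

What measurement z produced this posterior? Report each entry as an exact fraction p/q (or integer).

z = [-1]

x̄ = F·x = [0, -4, -1]
P̄ = F·P·Fᵀ + Q = [12 -6 -4; -6 22 -19; -4 -19 47]
S = H·P̄·Hᵀ + R = [49]
K = P̄·Hᵀ·S⁻¹ = [-24/49; 12/49; 8/49]
x' − x̄ = [24/49, -12/49, -8/49] = K·y
y = (KᵀK)⁻¹·Kᵀ·(x' − x̄) = [-1]
z = y + H·x̄ = [-1] + [0] = [-1]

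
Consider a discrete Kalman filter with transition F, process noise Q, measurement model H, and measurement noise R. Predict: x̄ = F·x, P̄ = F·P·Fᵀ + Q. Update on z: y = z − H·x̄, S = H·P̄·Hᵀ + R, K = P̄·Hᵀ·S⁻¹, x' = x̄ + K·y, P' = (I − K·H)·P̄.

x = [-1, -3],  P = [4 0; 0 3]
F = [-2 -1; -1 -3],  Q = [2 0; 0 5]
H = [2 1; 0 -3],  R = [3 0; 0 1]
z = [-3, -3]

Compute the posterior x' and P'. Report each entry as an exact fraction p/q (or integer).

x̄ = F·x = [5, 10]
P̄ = F·P·Fᵀ + Q = [21 17; 17 36]
y = z − H·x̄ = [-23, 27]
S = H·P̄·Hᵀ + R = [191 -210; -210 325]
K = P̄·Hᵀ·S⁻¹ = [1693/3595 2649/17975; 14/3595 -5928/17975]
x' = x̄ + K·y = [-33297/17975, 18084/17975]
P' = (I − K·H)·P̄ = [13139/17975 -883/17975; -883/17975 1976/17975]

x' = [-33297/17975, 18084/17975]
P' = [13139/17975 -883/17975; -883/17975 1976/17975]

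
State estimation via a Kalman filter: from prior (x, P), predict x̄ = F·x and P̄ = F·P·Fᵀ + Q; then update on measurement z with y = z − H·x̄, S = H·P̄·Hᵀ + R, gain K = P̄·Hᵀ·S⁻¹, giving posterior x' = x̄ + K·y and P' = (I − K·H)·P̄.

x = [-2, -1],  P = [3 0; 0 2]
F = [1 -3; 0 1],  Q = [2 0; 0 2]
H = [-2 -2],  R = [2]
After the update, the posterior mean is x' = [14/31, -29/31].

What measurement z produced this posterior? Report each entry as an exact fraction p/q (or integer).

z = [1]

x̄ = F·x = [1, -1]
P̄ = F·P·Fᵀ + Q = [23 -6; -6 4]
S = H·P̄·Hᵀ + R = [62]
K = P̄·Hᵀ·S⁻¹ = [-17/31; 2/31]
x' − x̄ = [-17/31, 2/31] = K·y
y = (KᵀK)⁻¹·Kᵀ·(x' − x̄) = [1]
z = y + H·x̄ = [1] + [0] = [1]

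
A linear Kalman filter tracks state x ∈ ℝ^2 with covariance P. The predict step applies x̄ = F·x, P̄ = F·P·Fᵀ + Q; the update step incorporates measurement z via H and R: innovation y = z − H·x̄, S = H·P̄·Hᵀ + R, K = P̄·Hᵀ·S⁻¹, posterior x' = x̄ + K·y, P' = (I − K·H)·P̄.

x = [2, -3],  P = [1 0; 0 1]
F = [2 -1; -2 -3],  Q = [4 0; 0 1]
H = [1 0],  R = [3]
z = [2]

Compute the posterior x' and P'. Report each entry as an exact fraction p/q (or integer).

x' = [13/4, 65/12]
P' = [9/4 -1/4; -1/4 167/12]

x̄ = F·x = [7, 5]
P̄ = F·P·Fᵀ + Q = [9 -1; -1 14]
y = z − H·x̄ = [-5]
S = H·P̄·Hᵀ + R = [12]
K = P̄·Hᵀ·S⁻¹ = [3/4; -1/12]
x' = x̄ + K·y = [13/4, 65/12]
P' = (I − K·H)·P̄ = [9/4 -1/4; -1/4 167/12]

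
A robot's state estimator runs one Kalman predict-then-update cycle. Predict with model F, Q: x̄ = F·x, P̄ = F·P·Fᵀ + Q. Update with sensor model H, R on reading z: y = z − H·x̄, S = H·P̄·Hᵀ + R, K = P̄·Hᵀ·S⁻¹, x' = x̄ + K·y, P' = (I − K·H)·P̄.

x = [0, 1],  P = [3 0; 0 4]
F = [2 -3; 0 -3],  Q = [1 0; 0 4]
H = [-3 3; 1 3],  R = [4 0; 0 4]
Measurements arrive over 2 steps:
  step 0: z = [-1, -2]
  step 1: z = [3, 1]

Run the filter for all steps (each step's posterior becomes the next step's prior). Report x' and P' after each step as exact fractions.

step 0: x' = [-6713/24686, -7371/12343], P' = [6074/12343 2064/12343; 2064/12343 3400/12343]
step 1: x' = [-65219/231163, 137133/231163], P' = [2319570/5316749 781308/5316749; 781308/5316749 1401404/5316749]

step 0: x̄ = F·x = [-3, -3]
step 0: P̄ = F·P·Fᵀ + Q = [49 36; 36 40]
step 0: y = z − H·x̄ = [-1, 10]
step 0: S = H·P̄·Hᵀ + R = [157 -3; -3 629]
step 0: K = P̄·Hᵀ·S⁻¹ = [-6015/24686 6133/24686; 1002/12343 3066/12343]
step 0: x' = x̄ + K·y = [-6713/24686, -7371/12343]
step 0: P' = (I − K·H)·P̄ = [6074/12343 2064/12343; 2064/12343 3400/12343]
step 1: x̄ = F·x = [15400/12343, 22113/12343]
step 1: P̄ = F·P·Fᵀ + Q = [42471/12343 18216/12343; 18216/12343 79972/12343]
step 1: y = z − H·x̄ = [16890/12343, -69396/12343]
step 1: S = H·P̄·Hᵀ + R = [823471/12343 483039/12343; 483039/12343 920887/12343]
step 1: K = P̄·Hᵀ·S⁻¹ = [-2307393/10633498 2331747/10633498; 465072/5316749 1246380/5316749]
step 1: x' = x̄ + K·y = [-65219/231163, 137133/231163]
step 1: P' = (I − K·H)·P̄ = [2319570/5316749 781308/5316749; 781308/5316749 1401404/5316749]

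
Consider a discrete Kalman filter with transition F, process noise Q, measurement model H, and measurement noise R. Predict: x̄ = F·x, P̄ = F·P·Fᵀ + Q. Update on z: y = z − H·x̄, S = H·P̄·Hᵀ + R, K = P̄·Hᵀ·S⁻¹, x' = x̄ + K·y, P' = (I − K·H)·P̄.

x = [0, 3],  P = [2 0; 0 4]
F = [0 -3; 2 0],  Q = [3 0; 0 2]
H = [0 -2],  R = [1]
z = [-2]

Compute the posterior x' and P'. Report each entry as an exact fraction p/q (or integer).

x̄ = F·x = [-9, 0]
P̄ = F·P·Fᵀ + Q = [39 0; 0 10]
y = z − H·x̄ = [-2]
S = H·P̄·Hᵀ + R = [41]
K = P̄·Hᵀ·S⁻¹ = [0; -20/41]
x' = x̄ + K·y = [-9, 40/41]
P' = (I − K·H)·P̄ = [39 0; 0 10/41]

x' = [-9, 40/41]
P' = [39 0; 0 10/41]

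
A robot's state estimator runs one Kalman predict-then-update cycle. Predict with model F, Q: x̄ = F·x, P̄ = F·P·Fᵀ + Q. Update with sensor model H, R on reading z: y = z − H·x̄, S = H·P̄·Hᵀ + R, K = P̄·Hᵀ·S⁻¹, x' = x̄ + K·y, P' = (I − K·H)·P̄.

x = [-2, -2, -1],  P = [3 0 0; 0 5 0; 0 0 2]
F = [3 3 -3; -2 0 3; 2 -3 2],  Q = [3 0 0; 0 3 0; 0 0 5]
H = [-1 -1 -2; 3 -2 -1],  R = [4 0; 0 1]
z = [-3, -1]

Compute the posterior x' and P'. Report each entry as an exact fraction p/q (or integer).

x' = [-65247/47588, -162193/47588, 44343/11897]
P' = [117933/47588 261927/47588 -45333/11897; 261927/47588 621981/47588 -113206/11897; -45333/11897 -113206/11897 546997/71382]

x̄ = F·x = [-9, 1, 0]
P̄ = F·P·Fᵀ + Q = [93 -36 -39; -36 33 0; -39 0 70]
y = z − H·x̄ = [-11, 28]
S = H·P̄·Hᵀ + R = [182 158; 158 1706]
K = P̄·Hᵀ·S⁻¹ = [-4299/47588 11277/47588; 5435/47588 -5357/47588; -17845/35691 -4519/71382]
x' = x̄ + K·y = [-65247/47588, -162193/47588, 44343/11897]
P' = (I − K·H)·P̄ = [117933/47588 261927/47588 -45333/11897; 261927/47588 621981/47588 -113206/11897; -45333/11897 -113206/11897 546997/71382]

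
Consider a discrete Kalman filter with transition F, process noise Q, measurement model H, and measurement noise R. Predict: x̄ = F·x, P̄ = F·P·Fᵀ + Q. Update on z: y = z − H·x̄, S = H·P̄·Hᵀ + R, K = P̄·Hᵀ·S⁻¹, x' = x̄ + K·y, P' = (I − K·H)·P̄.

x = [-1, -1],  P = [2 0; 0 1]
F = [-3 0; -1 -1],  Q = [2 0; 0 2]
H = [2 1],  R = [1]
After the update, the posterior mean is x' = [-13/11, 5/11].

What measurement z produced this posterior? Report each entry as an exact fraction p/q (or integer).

z = [-2]

x̄ = F·x = [3, 2]
P̄ = F·P·Fᵀ + Q = [20 6; 6 5]
S = H·P̄·Hᵀ + R = [110]
K = P̄·Hᵀ·S⁻¹ = [23/55; 17/110]
x' − x̄ = [-46/11, -17/11] = K·y
y = (KᵀK)⁻¹·Kᵀ·(x' − x̄) = [-10]
z = y + H·x̄ = [-10] + [8] = [-2]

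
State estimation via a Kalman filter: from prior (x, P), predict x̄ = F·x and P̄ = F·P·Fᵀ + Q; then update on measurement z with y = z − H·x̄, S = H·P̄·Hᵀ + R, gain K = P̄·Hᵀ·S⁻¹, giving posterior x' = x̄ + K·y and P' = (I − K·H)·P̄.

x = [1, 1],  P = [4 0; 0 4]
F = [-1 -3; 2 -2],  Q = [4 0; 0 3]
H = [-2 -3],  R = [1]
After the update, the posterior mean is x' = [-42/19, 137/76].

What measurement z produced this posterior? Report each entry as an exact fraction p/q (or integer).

z = [-1]

x̄ = F·x = [-4, 0]
P̄ = F·P·Fᵀ + Q = [44 16; 16 35]
S = H·P̄·Hᵀ + R = [684]
K = P̄·Hᵀ·S⁻¹ = [-34/171; -137/684]
x' − x̄ = [34/19, 137/76] = K·y
y = (KᵀK)⁻¹·Kᵀ·(x' − x̄) = [-9]
z = y + H·x̄ = [-9] + [8] = [-1]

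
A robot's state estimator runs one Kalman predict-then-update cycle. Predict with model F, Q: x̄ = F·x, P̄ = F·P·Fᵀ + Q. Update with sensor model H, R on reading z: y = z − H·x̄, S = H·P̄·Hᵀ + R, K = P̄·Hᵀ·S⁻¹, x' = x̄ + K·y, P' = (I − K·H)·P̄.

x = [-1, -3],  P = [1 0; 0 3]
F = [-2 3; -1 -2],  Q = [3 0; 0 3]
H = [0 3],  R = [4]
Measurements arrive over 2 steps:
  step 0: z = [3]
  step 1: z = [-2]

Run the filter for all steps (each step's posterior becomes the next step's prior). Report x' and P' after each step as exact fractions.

step 0: x' = [-43/37, 43/37], P' = [682/37 -16/37; -16/37 16/37]
step 1: x' = [9583/1457, -986/1457], P' = [243847/7285 5008/7285; 5008/7285 3172/7285]

step 0: x̄ = F·x = [-7, 7]
step 0: P̄ = F·P·Fᵀ + Q = [34 -16; -16 16]
step 0: y = z − H·x̄ = [-18]
step 0: S = H·P̄·Hᵀ + R = [148]
step 0: K = P̄·Hᵀ·S⁻¹ = [-12/37; 12/37]
step 0: x' = x̄ + K·y = [-43/37, 43/37]
step 0: P' = (I − K·H)·P̄ = [682/37 -16/37; -16/37 16/37]
step 1: x̄ = F·x = [215/37, -43/37]
step 1: P̄ = F·P·Fᵀ + Q = [3175/37 1252/37; 1252/37 793/37]
step 1: y = z − H·x̄ = [55/37]
step 1: S = H·P̄·Hᵀ + R = [7285/37]
step 1: K = P̄·Hᵀ·S⁻¹ = [3756/7285; 2379/7285]
step 1: x' = x̄ + K·y = [9583/1457, -986/1457]
step 1: P' = (I − K·H)·P̄ = [243847/7285 5008/7285; 5008/7285 3172/7285]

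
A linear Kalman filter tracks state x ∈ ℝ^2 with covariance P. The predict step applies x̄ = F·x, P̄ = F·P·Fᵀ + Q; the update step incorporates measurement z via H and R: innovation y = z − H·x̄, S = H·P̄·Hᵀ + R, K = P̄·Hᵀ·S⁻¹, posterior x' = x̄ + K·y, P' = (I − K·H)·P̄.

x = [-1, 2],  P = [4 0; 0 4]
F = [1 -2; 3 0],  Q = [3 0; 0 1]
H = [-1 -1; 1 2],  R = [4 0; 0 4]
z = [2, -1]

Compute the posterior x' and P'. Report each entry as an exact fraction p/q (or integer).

x̄ = F·x = [-5, -3]
P̄ = F·P·Fᵀ + Q = [23 12; 12 37]
y = z − H·x̄ = [-6, 10]
S = H·P̄·Hᵀ + R = [88 -133; -133 223]
K = P̄·Hᵀ·S⁻¹ = [-518/645 -173/645; 511/1935 1051/1935]
x' = x̄ + K·y = [-1847/645, 1639/1935]
P' = (I − K·H)·P̄ = [1612/215 -2764/645; -2764/645 6248/1935]

x' = [-1847/645, 1639/1935]
P' = [1612/215 -2764/645; -2764/645 6248/1935]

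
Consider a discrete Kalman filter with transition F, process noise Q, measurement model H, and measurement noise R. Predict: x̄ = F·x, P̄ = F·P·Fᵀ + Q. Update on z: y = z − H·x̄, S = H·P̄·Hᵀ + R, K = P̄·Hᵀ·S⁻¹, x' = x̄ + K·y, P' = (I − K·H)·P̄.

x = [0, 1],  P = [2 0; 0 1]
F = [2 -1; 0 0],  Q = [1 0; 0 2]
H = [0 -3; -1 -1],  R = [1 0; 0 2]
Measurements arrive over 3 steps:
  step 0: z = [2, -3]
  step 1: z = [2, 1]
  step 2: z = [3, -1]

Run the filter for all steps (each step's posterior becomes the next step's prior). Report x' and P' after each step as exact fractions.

step 0: x̄ = F·x = [-1, 0]
step 0: P̄ = F·P·Fᵀ + Q = [10 0; 0 2]
step 0: y = z − H·x̄ = [2, -4]
step 0: S = H·P̄·Hᵀ + R = [19 6; 6 14]
step 0: K = P̄·Hᵀ·S⁻¹ = [6/23 -19/23; -36/115 -1/115]
step 0: x' = x̄ + K·y = [65/23, -68/115]
step 0: P' = (I − K·H)·P̄ = [40/23 -2/23; -2/23 12/115]
step 1: x̄ = F·x = [718/115, 0]
step 1: P̄ = F·P·Fᵀ + Q = [967/115 0; 0 2]
step 1: y = z − H·x̄ = [2, 833/115]
step 1: S = H·P̄·Hᵀ + R = [19 6; 6 1427/115]
step 1: K = P̄·Hᵀ·S⁻¹ = [5802/22973 -18373/22973; -7182/22973 -230/22973]
step 1: x' = x̄ + K·y = [21951/22973, -16030/22973]
step 1: P' = (I − K·H)·P̄ = [38680/22973 -1934/22973; -1934/22973 2394/22973]
step 2: x̄ = F·x = [59932/22973, 0]
step 2: P̄ = F·P·Fᵀ + Q = [187823/22973 0; 0 2]
step 2: y = z − H·x̄ = [3, 36959/22973]
step 2: S = H·P̄·Hᵀ + R = [19 6; 6 279715/22973]
step 2: K = P̄·Hᵀ·S⁻¹ = [1126938/4487557 -3568637/4487557; -1402614/4487557 -45946/4487557]
step 2: x' = x̄ + K·y = [9346731/4487557, -4281760/4487557]
step 2: P' = (I − K·H)·P̄ = [7512920/4487557 -375646/4487557; -375646/4487557 467538/4487557]

step 0: x' = [65/23, -68/115], P' = [40/23 -2/23; -2/23 12/115]
step 1: x' = [21951/22973, -16030/22973], P' = [38680/22973 -1934/22973; -1934/22973 2394/22973]
step 2: x' = [9346731/4487557, -4281760/4487557], P' = [7512920/4487557 -375646/4487557; -375646/4487557 467538/4487557]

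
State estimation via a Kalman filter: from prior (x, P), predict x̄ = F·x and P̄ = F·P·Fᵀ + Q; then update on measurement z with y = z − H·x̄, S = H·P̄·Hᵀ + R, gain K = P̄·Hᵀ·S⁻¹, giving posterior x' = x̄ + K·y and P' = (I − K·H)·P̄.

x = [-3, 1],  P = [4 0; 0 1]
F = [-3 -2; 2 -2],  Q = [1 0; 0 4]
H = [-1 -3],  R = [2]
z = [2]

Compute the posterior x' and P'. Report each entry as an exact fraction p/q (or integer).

x̄ = F·x = [7, -8]
P̄ = F·P·Fᵀ + Q = [41 -20; -20 24]
y = z − H·x̄ = [-15]
S = H·P̄·Hᵀ + R = [139]
K = P̄·Hᵀ·S⁻¹ = [19/139; -52/139]
x' = x̄ + K·y = [688/139, -332/139]
P' = (I − K·H)·P̄ = [5338/139 -1792/139; -1792/139 632/139]

x' = [688/139, -332/139]
P' = [5338/139 -1792/139; -1792/139 632/139]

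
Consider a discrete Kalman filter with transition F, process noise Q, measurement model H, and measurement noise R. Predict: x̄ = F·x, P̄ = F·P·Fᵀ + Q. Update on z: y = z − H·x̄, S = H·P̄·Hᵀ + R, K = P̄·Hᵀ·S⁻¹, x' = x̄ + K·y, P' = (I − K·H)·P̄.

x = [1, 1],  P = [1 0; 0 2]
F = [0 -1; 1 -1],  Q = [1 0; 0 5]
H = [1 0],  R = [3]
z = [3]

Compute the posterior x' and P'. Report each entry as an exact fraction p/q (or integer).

x̄ = F·x = [-1, 0]
P̄ = F·P·Fᵀ + Q = [3 2; 2 8]
y = z − H·x̄ = [4]
S = H·P̄·Hᵀ + R = [6]
K = P̄·Hᵀ·S⁻¹ = [1/2; 1/3]
x' = x̄ + K·y = [1, 4/3]
P' = (I − K·H)·P̄ = [3/2 1; 1 22/3]

x' = [1, 4/3]
P' = [3/2 1; 1 22/3]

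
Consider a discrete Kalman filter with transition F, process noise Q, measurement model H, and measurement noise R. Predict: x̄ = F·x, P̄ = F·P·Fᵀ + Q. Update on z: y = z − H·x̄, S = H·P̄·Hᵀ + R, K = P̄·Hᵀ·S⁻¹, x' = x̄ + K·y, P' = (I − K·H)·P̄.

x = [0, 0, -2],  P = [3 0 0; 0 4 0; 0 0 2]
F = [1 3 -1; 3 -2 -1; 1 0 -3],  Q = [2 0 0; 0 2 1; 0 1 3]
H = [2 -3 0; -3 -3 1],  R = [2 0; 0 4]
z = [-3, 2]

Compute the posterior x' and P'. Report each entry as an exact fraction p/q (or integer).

x' = [8411/166323, 171523/166323, 286736/55441]
P' = [325595/332646 87023/166323 402317/110882; 87023/166323 80536/166323 135075/55441; 402317/110882 135075/55441 1970037/110882]

x̄ = F·x = [2, 2, 6]
P̄ = F·P·Fᵀ + Q = [43 -13 9; -13 47 16; 9 16 24]
y = z − H·x̄ = [-1, 8]
S = H·P̄·Hᵀ + R = [753 96; 96 454]
K = P̄·Hᵀ·S⁻¹ = [32263/166323 -24331/110882; -33781/166323 -8121/55441; -1454/55441 -11841/110882]
x' = x̄ + K·y = [8411/166323, 171523/166323, 286736/55441]
P' = (I − K·H)·P̄ = [325595/332646 87023/166323 402317/110882; 87023/166323 80536/166323 135075/55441; 402317/110882 135075/55441 1970037/110882]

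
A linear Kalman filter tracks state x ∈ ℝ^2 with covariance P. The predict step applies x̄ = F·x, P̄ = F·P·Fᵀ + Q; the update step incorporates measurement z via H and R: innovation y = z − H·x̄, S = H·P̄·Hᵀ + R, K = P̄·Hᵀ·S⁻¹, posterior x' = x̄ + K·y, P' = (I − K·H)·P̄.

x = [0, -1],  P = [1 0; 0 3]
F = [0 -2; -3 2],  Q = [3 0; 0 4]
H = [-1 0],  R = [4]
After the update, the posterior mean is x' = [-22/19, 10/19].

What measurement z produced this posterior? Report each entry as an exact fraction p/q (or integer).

z = [2]

x̄ = F·x = [2, -2]
P̄ = F·P·Fᵀ + Q = [15 -12; -12 25]
S = H·P̄·Hᵀ + R = [19]
K = P̄·Hᵀ·S⁻¹ = [-15/19; 12/19]
x' − x̄ = [-60/19, 48/19] = K·y
y = (KᵀK)⁻¹·Kᵀ·(x' − x̄) = [4]
z = y + H·x̄ = [4] + [-2] = [2]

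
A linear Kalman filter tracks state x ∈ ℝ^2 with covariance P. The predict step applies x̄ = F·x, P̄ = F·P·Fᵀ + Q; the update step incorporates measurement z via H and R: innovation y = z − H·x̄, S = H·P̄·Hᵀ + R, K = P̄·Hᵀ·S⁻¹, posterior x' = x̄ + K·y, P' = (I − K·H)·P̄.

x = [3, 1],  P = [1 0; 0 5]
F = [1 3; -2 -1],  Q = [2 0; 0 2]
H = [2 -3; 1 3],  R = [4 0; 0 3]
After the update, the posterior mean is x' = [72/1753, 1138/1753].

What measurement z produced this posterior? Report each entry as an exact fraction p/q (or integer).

x̄ = F·x = [6, -7]
P̄ = F·P·Fᵀ + Q = [48 -17; -17 11]
S = H·P̄·Hᵀ + R = [499 -54; -54 48]
K = P̄·Hᵀ·S⁻¹ = [1149/3506 2147/7012; -196/1753 2183/10518]
x' − x̄ = [-10446/1753, 13409/1753] = K·y
y = (KᵀK)⁻¹·Kᵀ·(x' − x̄) = [-35, 18]
z = y + H·x̄ = [-35, 18] + [33, -15] = [-2, 3]

z = [-2, 3]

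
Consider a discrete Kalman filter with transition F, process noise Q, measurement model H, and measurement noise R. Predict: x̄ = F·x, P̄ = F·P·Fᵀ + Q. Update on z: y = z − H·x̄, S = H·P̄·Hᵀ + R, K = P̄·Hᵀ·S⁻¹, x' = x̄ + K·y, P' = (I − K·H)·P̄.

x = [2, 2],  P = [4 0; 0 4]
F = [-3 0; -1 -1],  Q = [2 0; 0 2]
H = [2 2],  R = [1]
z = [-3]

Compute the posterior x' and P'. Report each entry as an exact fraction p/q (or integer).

x' = [-2/17, -24/17]
P' = [982/289 -932/289; -932/289 954/289]

x̄ = F·x = [-6, -4]
P̄ = F·P·Fᵀ + Q = [38 12; 12 10]
y = z − H·x̄ = [17]
S = H·P̄·Hᵀ + R = [289]
K = P̄·Hᵀ·S⁻¹ = [100/289; 44/289]
x' = x̄ + K·y = [-2/17, -24/17]
P' = (I − K·H)·P̄ = [982/289 -932/289; -932/289 954/289]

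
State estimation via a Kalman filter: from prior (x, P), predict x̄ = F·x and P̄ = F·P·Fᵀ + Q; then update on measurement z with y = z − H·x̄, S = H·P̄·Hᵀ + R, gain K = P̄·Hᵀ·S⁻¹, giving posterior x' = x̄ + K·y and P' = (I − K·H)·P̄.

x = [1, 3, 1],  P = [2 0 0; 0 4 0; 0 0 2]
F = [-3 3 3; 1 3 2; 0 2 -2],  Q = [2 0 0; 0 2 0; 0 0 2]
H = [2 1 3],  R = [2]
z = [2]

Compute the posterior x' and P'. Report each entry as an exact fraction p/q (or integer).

x̄ = F·x = [9, 12, 4]
P̄ = F·P·Fᵀ + Q = [74 42 12; 42 48 16; 12 16 26]
y = z − H·x̄ = [-40]
S = H·P̄·Hᵀ + R = [988]
K = P̄·Hᵀ·S⁻¹ = [113/494; 45/247; 59/494]
x' = x̄ + K·y = [-37/247, 1164/247, -192/247]
P' = (I − K·H)·P̄ = [5509/247 204/247 -3703/247; 204/247 3756/247 -1358/247; -3703/247 -1358/247 2941/247]

x' = [-37/247, 1164/247, -192/247]
P' = [5509/247 204/247 -3703/247; 204/247 3756/247 -1358/247; -3703/247 -1358/247 2941/247]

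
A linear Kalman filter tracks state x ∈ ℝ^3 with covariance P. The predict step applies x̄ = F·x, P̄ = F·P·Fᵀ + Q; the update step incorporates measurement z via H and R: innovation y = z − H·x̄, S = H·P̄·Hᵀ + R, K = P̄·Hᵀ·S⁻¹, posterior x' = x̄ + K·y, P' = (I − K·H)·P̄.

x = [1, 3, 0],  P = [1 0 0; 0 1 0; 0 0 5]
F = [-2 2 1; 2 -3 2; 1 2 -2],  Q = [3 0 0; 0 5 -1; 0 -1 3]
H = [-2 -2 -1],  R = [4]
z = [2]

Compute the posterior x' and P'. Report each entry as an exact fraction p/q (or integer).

x̄ = F·x = [4, -7, 7]
P̄ = F·P·Fᵀ + Q = [16 0 -8; 0 38 -25; -8 -25 28]
y = z − H·x̄ = [3]
S = H·P̄·Hᵀ + R = [116]
K = P̄·Hᵀ·S⁻¹ = [-6/29; -51/116; 19/58]
x' = x̄ + K·y = [98/29, -965/116, 463/58]
P' = (I − K·H)·P̄ = [320/29 -306/29 -4/29; -306/29 1807/116 -481/58; -4/29 -481/58 451/29]

x' = [98/29, -965/116, 463/58]
P' = [320/29 -306/29 -4/29; -306/29 1807/116 -481/58; -4/29 -481/58 451/29]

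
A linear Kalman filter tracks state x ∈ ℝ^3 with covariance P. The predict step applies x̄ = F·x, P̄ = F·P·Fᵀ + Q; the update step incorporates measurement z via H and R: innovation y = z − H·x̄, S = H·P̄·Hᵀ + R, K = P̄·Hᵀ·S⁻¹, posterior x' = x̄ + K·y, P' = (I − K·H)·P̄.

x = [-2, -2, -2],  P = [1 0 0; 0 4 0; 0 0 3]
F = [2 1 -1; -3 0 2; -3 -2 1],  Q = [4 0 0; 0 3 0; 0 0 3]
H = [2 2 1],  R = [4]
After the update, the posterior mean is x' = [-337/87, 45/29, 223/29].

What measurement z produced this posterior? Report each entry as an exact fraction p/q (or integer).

x̄ = F·x = [-4, 2, 8]
P̄ = F·P·Fᵀ + Q = [15 -12 -17; -12 24 15; -17 15 31]
S = H·P̄·Hᵀ + R = [87]
K = P̄·Hᵀ·S⁻¹ = [-11/87; 13/29; 9/29]
x' − x̄ = [11/87, -13/29, -9/29] = K·y
y = (KᵀK)⁻¹·Kᵀ·(x' − x̄) = [-1]
z = y + H·x̄ = [-1] + [4] = [3]

z = [3]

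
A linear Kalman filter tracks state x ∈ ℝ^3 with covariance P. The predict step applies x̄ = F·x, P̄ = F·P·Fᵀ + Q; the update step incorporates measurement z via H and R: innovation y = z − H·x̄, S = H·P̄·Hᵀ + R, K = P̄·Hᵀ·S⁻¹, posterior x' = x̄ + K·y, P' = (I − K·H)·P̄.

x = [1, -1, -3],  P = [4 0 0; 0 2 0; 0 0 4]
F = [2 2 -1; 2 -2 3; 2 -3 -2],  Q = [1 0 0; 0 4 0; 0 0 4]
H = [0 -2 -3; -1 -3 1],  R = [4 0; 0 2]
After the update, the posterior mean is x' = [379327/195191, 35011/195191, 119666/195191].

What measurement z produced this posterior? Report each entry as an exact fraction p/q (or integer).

x̄ = F·x = [3, -5, 11]
P̄ = F·P·Fᵀ + Q = [29 -4 12; -4 64 4; 12 4 54]
S = H·P̄·Hᵀ + R = [794 278; 278 589]
K = P̄·Hᵀ·S⁻¹ = [-7551/195191 1907/195191; -15654/195191 -53588/195191; -54235/195191 35540/195191]
x' − x̄ = [-206246/195191, 1010966/195191, -2027435/195191] = K·y
y = (KᵀK)⁻¹·Kᵀ·(x' − x̄) = [21, -25]
z = y + H·x̄ = [21, -25] + [-23, 23] = [-2, -2]

z = [-2, -2]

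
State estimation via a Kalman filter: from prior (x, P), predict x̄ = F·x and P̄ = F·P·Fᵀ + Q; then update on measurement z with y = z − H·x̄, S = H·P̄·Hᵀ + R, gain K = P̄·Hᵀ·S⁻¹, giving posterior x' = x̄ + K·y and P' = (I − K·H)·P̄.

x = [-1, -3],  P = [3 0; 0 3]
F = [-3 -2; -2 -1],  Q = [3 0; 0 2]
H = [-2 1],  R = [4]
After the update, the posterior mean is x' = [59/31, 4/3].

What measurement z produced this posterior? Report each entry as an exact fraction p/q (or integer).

x̄ = F·x = [9, 5]
P̄ = F·P·Fᵀ + Q = [42 24; 24 17]
S = H·P̄·Hᵀ + R = [93]
K = P̄·Hᵀ·S⁻¹ = [-20/31; -1/3]
x' − x̄ = [-220/31, -11/3] = K·y
y = (KᵀK)⁻¹·Kᵀ·(x' − x̄) = [11]
z = y + H·x̄ = [11] + [-13] = [-2]

z = [-2]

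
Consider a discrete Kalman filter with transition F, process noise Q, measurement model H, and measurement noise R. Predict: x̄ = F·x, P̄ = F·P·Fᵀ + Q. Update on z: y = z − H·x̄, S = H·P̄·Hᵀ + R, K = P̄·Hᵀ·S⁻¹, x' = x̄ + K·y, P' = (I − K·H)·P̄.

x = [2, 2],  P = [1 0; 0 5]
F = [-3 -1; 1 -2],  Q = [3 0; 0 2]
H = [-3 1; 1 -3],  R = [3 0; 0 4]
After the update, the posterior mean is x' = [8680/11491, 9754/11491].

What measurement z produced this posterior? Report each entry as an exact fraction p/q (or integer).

x̄ = F·x = [-8, -2]
P̄ = F·P·Fᵀ + Q = [17 7; 7 23]
S = H·P̄·Hᵀ + R = [137 -50; -50 186]
K = P̄·Hᵀ·S⁻¹ = [-4192/11491 -1374/11491; -1364/11491 -4197/11491]
x' − x̄ = [100608/11491, 32736/11491] = K·y
y = (KᵀK)⁻¹·Kᵀ·(x' − x̄) = [-24, 0]
z = y + H·x̄ = [-24, 0] + [22, -2] = [-2, -2]

z = [-2, -2]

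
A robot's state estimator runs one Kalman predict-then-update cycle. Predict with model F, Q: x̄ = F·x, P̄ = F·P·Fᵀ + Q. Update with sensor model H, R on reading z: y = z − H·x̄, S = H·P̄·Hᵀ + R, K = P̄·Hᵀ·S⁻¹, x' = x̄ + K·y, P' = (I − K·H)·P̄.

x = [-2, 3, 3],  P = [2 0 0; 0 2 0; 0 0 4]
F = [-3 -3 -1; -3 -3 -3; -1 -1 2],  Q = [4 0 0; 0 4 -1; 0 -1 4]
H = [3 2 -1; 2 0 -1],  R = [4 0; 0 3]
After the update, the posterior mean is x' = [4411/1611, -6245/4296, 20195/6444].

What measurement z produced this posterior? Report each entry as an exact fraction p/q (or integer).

x̄ = F·x = [-6, -12, 5]
P̄ = F·P·Fᵀ + Q = [44 48 4; 48 76 -13; 4 -13 24]
S = H·P̄·Hᵀ + R = [1332 486; 486 187]
K = P̄·Hᵀ·S⁻¹ = [133/1611 42/179; 1603/4296 -277/716; 335/6444 -79/358]
x' − x̄ = [14077/1611, 45307/4296, -12025/6444] = K·y
y = (KᵀK)⁻¹·Kᵀ·(x' − x̄) = [49, 20]
z = y + H·x̄ = [49, 20] + [-47, -17] = [2, 3]

z = [2, 3]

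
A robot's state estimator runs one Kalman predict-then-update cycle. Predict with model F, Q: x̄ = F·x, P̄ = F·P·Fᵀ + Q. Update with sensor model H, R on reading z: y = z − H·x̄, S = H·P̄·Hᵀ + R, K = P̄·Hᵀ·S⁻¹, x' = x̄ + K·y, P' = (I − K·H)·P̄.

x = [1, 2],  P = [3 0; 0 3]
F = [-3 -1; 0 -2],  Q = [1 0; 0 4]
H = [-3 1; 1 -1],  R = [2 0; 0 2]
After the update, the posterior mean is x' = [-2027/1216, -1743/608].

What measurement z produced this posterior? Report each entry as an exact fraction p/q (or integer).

x̄ = F·x = [-5, -4]
P̄ = F·P·Fᵀ + Q = [31 6; 6 16]
S = H·P̄·Hᵀ + R = [261 -85; -85 37]
K = P̄·Hᵀ·S⁻¹ = [-547/1216 -435/1216; -231/608 -695/608]
x' − x̄ = [4053/1216, 689/608] = K·y
y = (KᵀK)⁻¹·Kᵀ·(x' − x̄) = [-9, 2]
z = y + H·x̄ = [-9, 2] + [11, -1] = [2, 1]

z = [2, 1]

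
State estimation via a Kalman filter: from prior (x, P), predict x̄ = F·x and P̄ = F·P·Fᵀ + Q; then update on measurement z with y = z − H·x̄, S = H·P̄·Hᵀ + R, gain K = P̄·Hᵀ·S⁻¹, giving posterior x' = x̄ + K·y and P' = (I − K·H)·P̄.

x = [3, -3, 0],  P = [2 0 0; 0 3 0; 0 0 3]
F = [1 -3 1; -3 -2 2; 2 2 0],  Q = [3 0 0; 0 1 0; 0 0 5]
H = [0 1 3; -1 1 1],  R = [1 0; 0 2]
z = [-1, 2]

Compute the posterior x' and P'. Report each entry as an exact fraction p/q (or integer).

x̄ = F·x = [12, -3, 0]
P̄ = F·P·Fᵀ + Q = [35 18 -14; 18 43 -24; -14 -24 25]
y = z − H·x̄ = [2, 17]
S = H·P̄·Hᵀ + R = [125 46; 46 49]
K = P̄·Hᵀ·S⁻¹ = [250/4009 -2771/4009; -1467/4009 1459/4009; 1809/4009 -471/4009]
x' = x̄ + K·y = [79/211, 518/211, -231/211]
P' = (I − K·H)·P̄ = [60414/4009 82183/4009 -27311/4009; 82183/4009 128385/4009 -43284/4009; -27311/4009 -43284/4009 15031/4009]

x' = [79/211, 518/211, -231/211]
P' = [60414/4009 82183/4009 -27311/4009; 82183/4009 128385/4009 -43284/4009; -27311/4009 -43284/4009 15031/4009]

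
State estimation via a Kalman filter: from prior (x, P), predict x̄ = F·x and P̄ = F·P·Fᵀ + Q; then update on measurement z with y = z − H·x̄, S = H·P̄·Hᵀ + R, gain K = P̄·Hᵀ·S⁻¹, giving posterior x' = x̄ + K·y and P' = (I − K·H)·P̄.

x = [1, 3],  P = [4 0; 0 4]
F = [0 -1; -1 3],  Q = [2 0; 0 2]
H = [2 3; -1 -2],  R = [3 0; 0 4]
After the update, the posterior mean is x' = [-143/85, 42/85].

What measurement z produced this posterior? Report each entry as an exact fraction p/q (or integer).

x̄ = F·x = [-3, 8]
P̄ = F·P·Fᵀ + Q = [6 -12; -12 42]
S = H·P̄·Hᵀ + R = [261 -180; -180 130]
K = P̄·Hᵀ·S⁻¹ = [4/51 21/85; 10/51 -24/85]
x' − x̄ = [112/85, -638/85] = K·y
y = (KᵀK)⁻¹·Kᵀ·(x' − x̄) = [-21, 12]
z = y + H·x̄ = [-21, 12] + [18, -13] = [-3, -1]

z = [-3, -1]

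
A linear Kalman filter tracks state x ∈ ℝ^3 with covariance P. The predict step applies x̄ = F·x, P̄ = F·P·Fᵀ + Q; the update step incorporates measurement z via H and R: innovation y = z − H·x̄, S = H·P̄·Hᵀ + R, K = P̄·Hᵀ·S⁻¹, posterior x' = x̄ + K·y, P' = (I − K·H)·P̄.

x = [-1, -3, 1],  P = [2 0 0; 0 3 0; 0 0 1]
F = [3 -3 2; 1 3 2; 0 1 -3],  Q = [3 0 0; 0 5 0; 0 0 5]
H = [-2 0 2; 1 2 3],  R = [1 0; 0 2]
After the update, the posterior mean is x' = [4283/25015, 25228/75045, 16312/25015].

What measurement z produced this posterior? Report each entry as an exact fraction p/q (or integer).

z = [1, 3]

x̄ = F·x = [8, -8, -6]
P̄ = F·P·Fᵀ + Q = [52 -17 -15; -17 38 3; -15 3 17]
S = H·P̄·Hᵀ + R = [397 138; 138 237]
K = P̄·Hᵀ·S⁻¹ = [-9344/25015 2591/25015; 32/25015 21476/75045; 3124/25015 2614/25015]
x' − x̄ = [-195837/25015, 625588/75045, 166402/25015] = K·y
y = (KᵀK)⁻¹·Kᵀ·(x' − x̄) = [29, 29]
z = y + H·x̄ = [29, 29] + [-28, -26] = [1, 3]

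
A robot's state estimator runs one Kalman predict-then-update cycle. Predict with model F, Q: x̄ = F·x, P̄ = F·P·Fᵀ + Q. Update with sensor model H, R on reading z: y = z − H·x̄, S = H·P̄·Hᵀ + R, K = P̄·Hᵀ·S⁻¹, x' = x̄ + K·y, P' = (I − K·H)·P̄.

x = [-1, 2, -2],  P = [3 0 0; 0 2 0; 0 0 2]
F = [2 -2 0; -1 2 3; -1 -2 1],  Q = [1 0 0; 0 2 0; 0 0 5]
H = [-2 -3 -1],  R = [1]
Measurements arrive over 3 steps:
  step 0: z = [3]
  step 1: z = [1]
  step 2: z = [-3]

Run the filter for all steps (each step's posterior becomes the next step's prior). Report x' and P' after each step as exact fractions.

step 0: x̄ = F·x = [-6, -1, -5]
step 0: P̄ = F·P·Fᵀ + Q = [21 -14 2; -14 31 1; 2 1 18]
step 0: y = z − H·x̄ = [-17]
step 0: S = H·P̄·Hᵀ + R = [228]
step 0: K = P̄·Hᵀ·S⁻¹ = [-1/114; -11/38; -25/228]
step 0: x' = x̄ + K·y = [-667/114, 149/38, -715/228]
step 0: P' = (I − K·H)·P̄ = [1196/57 -277/19 203/114; -277/19 226/19 -237/38; 203/114 -237/38 3479/228]
step 1: x̄ = F·x = [-1114/57, 977/228, -1169/228]
step 1: P̄ = F·P·Fᵀ + Q = [14201/57 -7348/57 2896/57; -7348/57 41195/228 8437/228; 2896/57 8437/228 11831/228]
step 1: y = z − H·x̄ = [-3461/114]
step 1: S = H·P̄·Hᵀ + R = [88571/57]
step 1: K = P̄·Hᵀ·S⁻¹ = [-1322/12653; -36619/177142; -30155/177142]
step 1: x' = x̄ + K·y = [-207153/12653, 1870809/177142, 3627/88571]
step 1: P' = (I − K·H)·P̄ = [2937745/12653 -2055779/12653 293169/12653; -2055779/12653 10121628/88571 -3131337/177142; 293169/12653 -3131337/177142 607717/88571]
step 2: x̄ = F·x = [-4770951/88571, 3331761/88571, -417111/88571]
step 2: P̄ = F·P·Fᵀ + Q = [237955567/88571 -146250551/88571 35374691/88571; -146250551/88571 93158014/88571 -20045204/88571; 35374691/88571 -20045204/88571 6697795/88571]
step 2: y = z − H·x̄ = [-229443/88571]
step 2: S = H·P̄·Hᵀ + R = [63251688/88571]
step 2: K = P̄·Hᵀ·S⁻¹ = [-18133543/15812922; 1378011/2635487; -17311565/63251688]
step 2: x' = x̄ + K·y = [-268267121/5270974, 95568954/2635487, -84342721/21083896]
step 2: P' = (I − K·H)·P̄ = [13816437059/7906461 -3223273295/2635487 2771304617/15812922; -3223273295/2635487 2257429534/2635487 -327120023/2635487; 2771304617/15812922 -327120023/2635487 1399516285/63251688]

step 0: x' = [-667/114, 149/38, -715/228], P' = [1196/57 -277/19 203/114; -277/19 226/19 -237/38; 203/114 -237/38 3479/228]
step 1: x' = [-207153/12653, 1870809/177142, 3627/88571], P' = [2937745/12653 -2055779/12653 293169/12653; -2055779/12653 10121628/88571 -3131337/177142; 293169/12653 -3131337/177142 607717/88571]
step 2: x' = [-268267121/5270974, 95568954/2635487, -84342721/21083896], P' = [13816437059/7906461 -3223273295/2635487 2771304617/15812922; -3223273295/2635487 2257429534/2635487 -327120023/2635487; 2771304617/15812922 -327120023/2635487 1399516285/63251688]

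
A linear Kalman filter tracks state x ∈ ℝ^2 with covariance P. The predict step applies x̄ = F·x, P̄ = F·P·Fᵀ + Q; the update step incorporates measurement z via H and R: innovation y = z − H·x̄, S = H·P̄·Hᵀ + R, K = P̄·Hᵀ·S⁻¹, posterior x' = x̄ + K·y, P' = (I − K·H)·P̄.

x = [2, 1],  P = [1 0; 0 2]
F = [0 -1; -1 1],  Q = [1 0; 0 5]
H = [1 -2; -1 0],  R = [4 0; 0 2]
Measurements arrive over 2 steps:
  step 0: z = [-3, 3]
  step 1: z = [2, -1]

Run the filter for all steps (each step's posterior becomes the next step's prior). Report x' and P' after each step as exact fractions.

step 0: x' = [-71/31, 9/31], P' = [92/93 32/93; 32/93 92/93]
step 1: x' = [3982/5757, -465/1919], P' = [5240/5757 670/1919; 670/1919 1905/1919]

step 0: x̄ = F·x = [-1, -1]
step 0: P̄ = F·P·Fᵀ + Q = [3 -2; -2 8]
step 0: y = z − H·x̄ = [-4, 2]
step 0: S = H·P̄·Hᵀ + R = [47 -7; -7 5]
step 0: K = P̄·Hᵀ·S⁻¹ = [7/93 -46/93; -38/93 -16/93]
step 0: x' = x̄ + K·y = [-71/31, 9/31]
step 0: P' = (I − K·H)·P̄ = [92/93 32/93; 32/93 92/93]
step 1: x̄ = F·x = [-9/31, 80/31]
step 1: P̄ = F·P·Fᵀ + Q = [185/93 -20/31; -20/31 195/31]
step 1: y = z − H·x̄ = [231/31, -40/31]
step 1: S = H·P̄·Hᵀ + R = [3137/93 -305/93; -305/93 371/93]
step 1: K = P̄·Hᵀ·S⁻¹ = [305/5757 -2620/5757; -785/1919 -335/1919]
step 1: x' = x̄ + K·y = [3982/5757, -465/1919]
step 1: P' = (I − K·H)·P̄ = [5240/5757 670/1919; 670/1919 1905/1919]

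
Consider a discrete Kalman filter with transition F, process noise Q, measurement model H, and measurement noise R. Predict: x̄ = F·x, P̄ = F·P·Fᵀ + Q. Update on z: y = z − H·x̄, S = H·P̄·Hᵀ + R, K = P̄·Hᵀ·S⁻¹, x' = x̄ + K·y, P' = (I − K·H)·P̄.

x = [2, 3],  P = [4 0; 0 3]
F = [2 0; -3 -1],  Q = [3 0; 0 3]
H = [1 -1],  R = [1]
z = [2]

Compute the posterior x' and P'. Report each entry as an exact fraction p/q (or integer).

x' = [-3/10, -12/5]
P' = [241/110 9/5; 9/5 12/5]

x̄ = F·x = [4, -9]
P̄ = F·P·Fᵀ + Q = [19 -24; -24 42]
y = z − H·x̄ = [-11]
S = H·P̄·Hᵀ + R = [110]
K = P̄·Hᵀ·S⁻¹ = [43/110; -3/5]
x' = x̄ + K·y = [-3/10, -12/5]
P' = (I − K·H)·P̄ = [241/110 9/5; 9/5 12/5]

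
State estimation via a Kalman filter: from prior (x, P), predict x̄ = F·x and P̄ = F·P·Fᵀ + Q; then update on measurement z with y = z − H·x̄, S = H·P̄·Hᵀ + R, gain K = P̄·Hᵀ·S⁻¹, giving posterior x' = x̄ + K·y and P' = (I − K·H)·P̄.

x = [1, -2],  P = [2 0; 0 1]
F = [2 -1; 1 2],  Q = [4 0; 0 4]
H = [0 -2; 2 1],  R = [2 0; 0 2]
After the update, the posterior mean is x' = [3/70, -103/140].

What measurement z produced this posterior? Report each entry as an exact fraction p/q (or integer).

x̄ = F·x = [4, -3]
P̄ = F·P·Fᵀ + Q = [13 2; 2 10]
S = H·P̄·Hᵀ + R = [42 -28; -28 72]
K = P̄·Hᵀ·S⁻¹ = [31/140 19/40; -131/280 1/80]
x' − x̄ = [-277/70, 317/140] = K·y
y = (KᵀK)⁻¹·Kᵀ·(x' − x̄) = [-5, -6]
z = y + H·x̄ = [-5, -6] + [6, 5] = [1, -1]

z = [1, -1]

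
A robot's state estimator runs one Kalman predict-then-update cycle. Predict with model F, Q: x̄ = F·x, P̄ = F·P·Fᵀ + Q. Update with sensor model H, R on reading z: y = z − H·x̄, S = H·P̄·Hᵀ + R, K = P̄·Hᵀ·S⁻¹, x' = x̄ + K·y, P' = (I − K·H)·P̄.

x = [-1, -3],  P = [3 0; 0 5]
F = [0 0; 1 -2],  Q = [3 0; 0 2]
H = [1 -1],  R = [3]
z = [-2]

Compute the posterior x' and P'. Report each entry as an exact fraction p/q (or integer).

x̄ = F·x = [0, 5]
P̄ = F·P·Fᵀ + Q = [3 0; 0 25]
y = z − H·x̄ = [3]
S = H·P̄·Hᵀ + R = [31]
K = P̄·Hᵀ·S⁻¹ = [3/31; -25/31]
x' = x̄ + K·y = [9/31, 80/31]
P' = (I − K·H)·P̄ = [84/31 75/31; 75/31 150/31]

x' = [9/31, 80/31]
P' = [84/31 75/31; 75/31 150/31]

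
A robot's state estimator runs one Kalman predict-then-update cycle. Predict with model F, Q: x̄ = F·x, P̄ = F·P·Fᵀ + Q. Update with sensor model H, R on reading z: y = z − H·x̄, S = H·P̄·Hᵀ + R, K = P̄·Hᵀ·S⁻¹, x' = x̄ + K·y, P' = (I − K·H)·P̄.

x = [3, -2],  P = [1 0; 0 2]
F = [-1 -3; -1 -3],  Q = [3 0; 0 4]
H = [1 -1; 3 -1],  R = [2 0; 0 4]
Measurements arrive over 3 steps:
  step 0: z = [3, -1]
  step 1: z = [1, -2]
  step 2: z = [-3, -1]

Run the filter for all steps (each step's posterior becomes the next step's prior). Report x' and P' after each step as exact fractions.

step 0: x' = [-516/415, -1337/415], P' = [523/415 801/415; 801/415 1687/415]
step 1: x' = [-392383/399511, -566829/399511], P' = [532720/399511 824868/399511; 824868/399511 1722892/399511]
step 2: x' = [315535909/406947511, 1302182578/406947511], P' = [543875428/406947511 842500944/406947511; 842500944/406947511 1759152064/406947511]

step 0: x̄ = F·x = [3, 3]
step 0: P̄ = F·P·Fᵀ + Q = [22 19; 19 23]
step 0: y = z − H·x̄ = [3, -7]
step 0: S = H·P̄·Hᵀ + R = [9 13; 13 111]
step 0: K = P̄·Hᵀ·S⁻¹ = [-139/415 192/415; -443/415 179/415]
step 0: x' = x̄ + K·y = [-516/415, -1337/415]
step 0: P' = (I − K·H)·P̄ = [523/415 801/415; 801/415 1687/415]
step 1: x̄ = F·x = [4527/415, 4527/415]
step 1: P̄ = F·P·Fᵀ + Q = [21757/415 20512/415; 20512/415 22172/415]
step 1: y = z − H·x̄ = [1, -9884/415]
step 1: S = H·P̄·Hᵀ + R = [9 13; 13 96573/415]
step 1: K = P̄·Hᵀ·S⁻¹ = [-146074/399511 193323/399511; -449012/399511 187928/399511]
step 1: x' = x̄ + K·y = [-392383/399511, -566829/399511]
step 1: P' = (I − K·H)·P̄ = [532720/399511 824868/399511; 824868/399511 1722892/399511]
step 2: x̄ = F·x = [2092870/399511, 2092870/399511]
step 2: P̄ = F·P·Fᵀ + Q = [22186489/399511 20987956/399511; 20987956/399511 22586000/399511]
step 2: y = z − H·x̄ = [-3, -4585251/399511]
step 2: S = H·P̄·Hᵀ + R = [9 13; 13 97934709/399511]
step 2: K = P̄·Hᵀ·S⁻¹ = [-149312758/406947511 197281335/406947511; -458325560/406947511 192087692/406947511]
step 2: x' = x̄ + K·y = [315535909/406947511, 1302182578/406947511]
step 2: P' = (I − K·H)·P̄ = [543875428/406947511 842500944/406947511; 842500944/406947511 1759152064/406947511]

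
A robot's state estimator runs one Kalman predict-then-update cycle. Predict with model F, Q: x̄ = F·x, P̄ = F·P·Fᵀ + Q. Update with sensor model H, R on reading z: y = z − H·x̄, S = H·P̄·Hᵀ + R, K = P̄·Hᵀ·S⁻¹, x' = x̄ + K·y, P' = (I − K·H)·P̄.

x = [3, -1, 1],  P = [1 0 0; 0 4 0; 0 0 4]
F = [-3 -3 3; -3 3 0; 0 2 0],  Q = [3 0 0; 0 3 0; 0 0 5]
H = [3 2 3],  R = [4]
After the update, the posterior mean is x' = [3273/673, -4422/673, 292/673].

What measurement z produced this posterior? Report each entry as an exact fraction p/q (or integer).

z = [3]

x̄ = F·x = [-3, -12, -2]
P̄ = F·P·Fᵀ + Q = [84 -27 -24; -27 48 24; -24 24 21]
S = H·P̄·Hᵀ + R = [673]
K = P̄·Hᵀ·S⁻¹ = [126/673; 87/673; 39/673]
x' − x̄ = [5292/673, 3654/673, 1638/673] = K·y
y = (KᵀK)⁻¹·Kᵀ·(x' − x̄) = [42]
z = y + H·x̄ = [42] + [-39] = [3]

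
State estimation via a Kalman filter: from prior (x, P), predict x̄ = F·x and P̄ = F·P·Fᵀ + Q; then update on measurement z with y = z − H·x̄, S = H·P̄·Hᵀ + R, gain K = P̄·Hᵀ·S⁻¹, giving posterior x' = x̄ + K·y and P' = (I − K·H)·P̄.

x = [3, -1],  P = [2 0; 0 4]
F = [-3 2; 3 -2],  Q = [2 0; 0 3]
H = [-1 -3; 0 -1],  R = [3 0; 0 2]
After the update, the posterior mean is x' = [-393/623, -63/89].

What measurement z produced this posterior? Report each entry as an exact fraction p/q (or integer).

x̄ = F·x = [-11, 11]
P̄ = F·P·Fᵀ + Q = [36 -34; -34 37]
S = H·P̄·Hᵀ + R = [168 77; 77 39]
K = P̄·Hᵀ·S⁻¹ = [-44/623 90/89; -22/89 -41/89]
x' − x̄ = [6460/623, -1042/89] = K·y
y = (KᵀK)⁻¹·Kᵀ·(x' − x̄) = [25, 12]
z = y + H·x̄ = [25, 12] + [-22, -11] = [3, 1]

z = [3, 1]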